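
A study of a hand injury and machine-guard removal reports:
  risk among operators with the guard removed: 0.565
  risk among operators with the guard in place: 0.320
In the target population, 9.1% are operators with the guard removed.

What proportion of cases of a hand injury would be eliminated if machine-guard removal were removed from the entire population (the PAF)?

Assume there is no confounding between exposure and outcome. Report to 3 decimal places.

Let p₁ = 0.565, p₀ = 0.32.
Overall risk P(Y=1) = π·p₁ + (1−π)·p₀ = 0.091×0.565 + 0.909×0.32 = 0.3423.
Under exogeneity, PAF = [P(Y=1) − p₀] / P(Y=1).
PAF = (0.3423 − 0.32) / 0.3423 ≈ 0.0651

PAF ≈ 0.065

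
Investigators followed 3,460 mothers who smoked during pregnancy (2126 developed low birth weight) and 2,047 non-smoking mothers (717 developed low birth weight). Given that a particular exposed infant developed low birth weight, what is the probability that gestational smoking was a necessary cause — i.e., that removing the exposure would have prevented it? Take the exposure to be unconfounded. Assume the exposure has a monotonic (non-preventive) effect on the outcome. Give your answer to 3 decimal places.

p₁ = P(outcome | exposed) = 2126/3460 = 0.61445
p₀ = P(outcome | unexposed) = 717/2047 = 0.35027
Under exogeneity and monotonicity, PN = (p₁ − p₀) / p₁.
PN = (0.61445 − 0.35027) / 0.61445 = 0.26418 / 0.61445 ≈ 0.4299

PN ≈ 0.430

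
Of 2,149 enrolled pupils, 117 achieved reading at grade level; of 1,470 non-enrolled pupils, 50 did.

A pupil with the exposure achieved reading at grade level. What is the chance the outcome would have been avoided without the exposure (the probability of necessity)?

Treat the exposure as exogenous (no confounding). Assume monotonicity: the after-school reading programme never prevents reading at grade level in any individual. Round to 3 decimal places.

PN ≈ 0.375

p₁ = P(outcome | exposed) = 117/2149 = 0.054444
p₀ = P(outcome | unexposed) = 50/1470 = 0.034014
Under exogeneity and monotonicity, PN = (p₁ − p₀) / p₁.
PN = (0.054444 − 0.034014) / 0.054444 = 0.02043 / 0.054444 ≈ 0.3753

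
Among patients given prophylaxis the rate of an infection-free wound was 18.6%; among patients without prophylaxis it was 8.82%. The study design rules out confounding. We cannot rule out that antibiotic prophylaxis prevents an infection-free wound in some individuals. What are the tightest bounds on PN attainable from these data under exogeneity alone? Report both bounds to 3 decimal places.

p₁ = 0.186, p₀ = 0.0882.
Under exogeneity alone the bounds on PN are max{0,(p₁−p₀)/p₁} ≤ PN ≤ min{1,(1−p₀)/p₁}.
  lower = (p₁ − p₀)/p₁ = 0.0978 / 0.186 ≈ 0.5258
  upper = min{1, (1 − p₀)/p₁} = 0.9118 / 0.186 ≈ 4.9022 → capped at 1

0.526 ≤ PN ≤ 1.000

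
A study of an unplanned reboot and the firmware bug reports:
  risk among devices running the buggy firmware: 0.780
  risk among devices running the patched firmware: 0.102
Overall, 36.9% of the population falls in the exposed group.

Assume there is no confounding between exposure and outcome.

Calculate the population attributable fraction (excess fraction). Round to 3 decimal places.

Let p₁ = 0.78, p₀ = 0.102.
Overall risk P(Y=1) = π·p₁ + (1−π)·p₀ = 0.369×0.78 + 0.631×0.102 = 0.35218.
Under exogeneity, PAF = [P(Y=1) − p₀] / P(Y=1).
PAF = (0.35218 − 0.102) / 0.35218 ≈ 0.7104

PAF ≈ 0.710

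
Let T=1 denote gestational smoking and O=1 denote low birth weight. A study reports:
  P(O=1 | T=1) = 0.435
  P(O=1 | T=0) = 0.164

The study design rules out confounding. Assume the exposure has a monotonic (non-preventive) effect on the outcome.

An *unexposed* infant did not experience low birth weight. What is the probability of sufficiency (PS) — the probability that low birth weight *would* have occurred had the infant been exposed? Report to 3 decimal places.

PS ≈ 0.324

Let p₁ = 0.435, p₀ = 0.164.
Under exogeneity and monotonicity, PS = (p₁ − p₀) / (1 − p₀).
PS = (0.435 − 0.164) / (1 − 0.164) = 0.271 / 0.836 ≈ 0.3242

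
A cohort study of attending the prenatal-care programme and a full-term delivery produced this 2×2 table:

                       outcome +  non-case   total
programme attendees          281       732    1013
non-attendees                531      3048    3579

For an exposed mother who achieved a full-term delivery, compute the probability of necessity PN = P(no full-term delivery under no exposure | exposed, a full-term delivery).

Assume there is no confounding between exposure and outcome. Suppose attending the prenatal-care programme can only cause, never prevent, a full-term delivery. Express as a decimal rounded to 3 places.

p₁ = P(outcome | exposed) = 281/1013 = 0.27739
p₀ = P(outcome | unexposed) = 531/3579 = 0.14837
Under exogeneity and monotonicity, PN = (p₁ − p₀) / p₁.
PN = (0.27739 − 0.14837) / 0.27739 = 0.12903 / 0.27739 ≈ 0.4651

PN ≈ 0.465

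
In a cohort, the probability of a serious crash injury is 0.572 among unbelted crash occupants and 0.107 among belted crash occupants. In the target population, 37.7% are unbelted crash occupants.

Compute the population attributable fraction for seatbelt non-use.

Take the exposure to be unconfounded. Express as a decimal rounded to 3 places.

PAF ≈ 0.621

Let p₁ = 0.572, p₀ = 0.107.
Overall risk P(Y=1) = π·p₁ + (1−π)·p₀ = 0.377×0.572 + 0.623×0.107 = 0.2823.
Under exogeneity, PAF = [P(Y=1) − p₀] / P(Y=1).
PAF = (0.2823 − 0.107) / 0.2823 ≈ 0.6210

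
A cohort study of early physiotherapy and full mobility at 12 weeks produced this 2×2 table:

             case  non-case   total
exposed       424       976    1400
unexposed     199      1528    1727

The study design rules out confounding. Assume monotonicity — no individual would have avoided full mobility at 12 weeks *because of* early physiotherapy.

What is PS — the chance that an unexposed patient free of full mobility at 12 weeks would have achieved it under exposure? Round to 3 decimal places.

p₁ = P(outcome | exposed) = 424/1400 = 0.30286
p₀ = P(outcome | unexposed) = 199/1727 = 0.11523
Under exogeneity and monotonicity, PS = (p₁ − p₀)/(1 − p₀).
PS = (0.30286 − 0.11523) / 0.88477 ≈ 0.2121

PS ≈ 0.212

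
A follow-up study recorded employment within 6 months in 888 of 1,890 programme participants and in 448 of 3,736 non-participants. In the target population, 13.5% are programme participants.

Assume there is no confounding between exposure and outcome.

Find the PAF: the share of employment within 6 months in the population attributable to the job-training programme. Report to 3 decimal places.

PAF ≈ 0.283

p₁ = P(outcome | exposed) = 888/1890 = 0.46984
p₀ = P(outcome | unexposed) = 448/3736 = 0.11991
Overall risk P(Y=1) = π·p₁ + (1−π)·p₀ = 0.135×0.46984 + 0.865×0.11991 = 0.16715.
Under exogeneity, PAF = [P(Y=1) − p₀] / P(Y=1).
PAF = (0.16715 − 0.11991) / 0.16715 ≈ 0.2826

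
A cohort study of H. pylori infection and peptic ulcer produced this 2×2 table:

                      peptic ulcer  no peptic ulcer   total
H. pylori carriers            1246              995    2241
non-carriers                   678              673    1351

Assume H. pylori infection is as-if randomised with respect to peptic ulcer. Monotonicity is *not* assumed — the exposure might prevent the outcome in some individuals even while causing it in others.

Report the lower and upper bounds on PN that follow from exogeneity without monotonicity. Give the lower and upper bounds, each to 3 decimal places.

p₁ = P(outcome | exposed) = 1246/2241 = 0.556
p₀ = P(outcome | unexposed) = 678/1351 = 0.50185
Under exogeneity alone the bounds on PN are max{0,(p₁−p₀)/p₁} ≤ PN ≤ min{1,(1−p₀)/p₁}.
  lower = (p₁ − p₀)/p₁ = 0.054151 / 0.556 ≈ 0.0974
  upper = min{1, (1 − p₀)/p₁} = 0.49815 / 0.556 ≈ 0.8959

0.097 ≤ PN ≤ 0.896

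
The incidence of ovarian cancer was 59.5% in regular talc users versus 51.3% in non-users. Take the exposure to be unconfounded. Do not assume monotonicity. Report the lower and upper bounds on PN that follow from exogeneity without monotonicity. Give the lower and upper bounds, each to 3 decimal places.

p₁ = 0.595, p₀ = 0.513.
Under exogeneity alone the bounds on PN are max{0,(p₁−p₀)/p₁} ≤ PN ≤ min{1,(1−p₀)/p₁}.
  lower = (p₁ − p₀)/p₁ = 0.082 / 0.595 ≈ 0.1378
  upper = min{1, (1 − p₀)/p₁} = 0.487 / 0.595 ≈ 0.8185

0.138 ≤ PN ≤ 0.818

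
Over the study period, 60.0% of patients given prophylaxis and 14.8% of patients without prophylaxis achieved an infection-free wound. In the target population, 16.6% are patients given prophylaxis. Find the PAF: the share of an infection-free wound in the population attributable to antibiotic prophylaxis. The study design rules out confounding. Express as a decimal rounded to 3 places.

PAF ≈ 0.336

p₁ = 0.6, p₀ = 0.148.
Overall risk P(Y=1) = π·p₁ + (1−π)·p₀ = 0.166×0.6 + 0.834×0.148 = 0.22303.
Under exogeneity, PAF = [P(Y=1) − p₀] / P(Y=1).
PAF = (0.22303 − 0.148) / 0.22303 ≈ 0.3364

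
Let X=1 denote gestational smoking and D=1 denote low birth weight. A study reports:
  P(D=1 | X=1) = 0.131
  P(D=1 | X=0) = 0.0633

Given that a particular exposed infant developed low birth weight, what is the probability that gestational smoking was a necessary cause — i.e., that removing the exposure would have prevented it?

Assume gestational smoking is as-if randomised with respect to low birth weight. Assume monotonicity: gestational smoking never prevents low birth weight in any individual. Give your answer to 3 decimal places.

Let p₁ = 0.131, p₀ = 0.0633.
Under exogeneity and monotonicity, PN = (p₁ − p₀) / p₁.
PN = (0.131 − 0.0633) / 0.131 = 0.0677 / 0.131 ≈ 0.5168

PN ≈ 0.517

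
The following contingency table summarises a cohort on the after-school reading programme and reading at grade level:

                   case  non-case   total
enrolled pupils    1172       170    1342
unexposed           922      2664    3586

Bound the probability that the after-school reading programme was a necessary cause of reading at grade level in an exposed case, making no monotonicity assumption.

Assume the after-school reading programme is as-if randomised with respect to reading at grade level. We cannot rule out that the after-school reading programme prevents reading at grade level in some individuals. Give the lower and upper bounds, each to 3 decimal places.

0.706 ≤ PN ≤ 0.851

p₁ = P(outcome | exposed) = 1172/1342 = 0.87332
p₀ = P(outcome | unexposed) = 922/3586 = 0.25711
Under exogeneity alone the bounds on PN are max{0,(p₁−p₀)/p₁} ≤ PN ≤ min{1,(1−p₀)/p₁}.
  lower = (p₁ − p₀)/p₁ = 0.61621 / 0.87332 ≈ 0.7056
  upper = min{1, (1 − p₀)/p₁} = 0.74289 / 0.87332 ≈ 0.8506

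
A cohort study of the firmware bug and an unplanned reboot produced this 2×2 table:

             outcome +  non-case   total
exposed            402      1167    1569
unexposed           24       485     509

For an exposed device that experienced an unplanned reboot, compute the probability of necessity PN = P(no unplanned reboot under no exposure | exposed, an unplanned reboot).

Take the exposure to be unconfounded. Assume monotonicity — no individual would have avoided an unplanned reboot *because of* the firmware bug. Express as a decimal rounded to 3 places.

p₁ = P(outcome | exposed) = 402/1569 = 0.25621
p₀ = P(outcome | unexposed) = 24/509 = 0.047151
Under exogeneity and monotonicity, PN = (p₁ − p₀)/p₁.
PN = (0.25621 − 0.047151) / 0.25621 ≈ 0.8160

PN ≈ 0.816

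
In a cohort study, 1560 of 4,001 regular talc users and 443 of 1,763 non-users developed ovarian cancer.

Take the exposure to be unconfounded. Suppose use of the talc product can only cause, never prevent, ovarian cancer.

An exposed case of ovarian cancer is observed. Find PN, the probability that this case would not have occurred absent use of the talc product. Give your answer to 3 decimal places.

p₁ = P(outcome | exposed) = 1560/4001 = 0.3899
p₀ = P(outcome | unexposed) = 443/1763 = 0.25128
Under exogeneity and monotonicity, PN = (p₁ − p₀) / p₁.
PN = (0.3899 − 0.25128) / 0.3899 = 0.13863 / 0.3899 ≈ 0.3555

PN ≈ 0.356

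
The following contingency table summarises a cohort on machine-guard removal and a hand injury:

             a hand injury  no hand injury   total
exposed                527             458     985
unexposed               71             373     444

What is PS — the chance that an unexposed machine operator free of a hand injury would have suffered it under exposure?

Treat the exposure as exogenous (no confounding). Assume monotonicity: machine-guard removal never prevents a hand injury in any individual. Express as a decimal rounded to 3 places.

p₁ = P(outcome | exposed) = 527/985 = 0.53503
p₀ = P(outcome | unexposed) = 71/444 = 0.15991
Under exogeneity and monotonicity, PS = (p₁ − p₀)/(1 − p₀).
PS = (0.53503 − 0.15991) / 0.84009 ≈ 0.4465

PS ≈ 0.447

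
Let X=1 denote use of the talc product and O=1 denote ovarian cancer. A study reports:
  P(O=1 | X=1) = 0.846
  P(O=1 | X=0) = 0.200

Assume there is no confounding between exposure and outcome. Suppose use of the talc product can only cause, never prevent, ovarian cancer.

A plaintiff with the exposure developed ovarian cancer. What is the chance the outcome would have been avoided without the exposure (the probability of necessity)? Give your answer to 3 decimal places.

PN ≈ 0.764

Let p₁ = 0.846, p₀ = 0.2.
Under exogeneity and monotonicity, PN = (p₁ − p₀) / p₁.
PN = (0.846 − 0.2) / 0.846 = 0.646 / 0.846 ≈ 0.7636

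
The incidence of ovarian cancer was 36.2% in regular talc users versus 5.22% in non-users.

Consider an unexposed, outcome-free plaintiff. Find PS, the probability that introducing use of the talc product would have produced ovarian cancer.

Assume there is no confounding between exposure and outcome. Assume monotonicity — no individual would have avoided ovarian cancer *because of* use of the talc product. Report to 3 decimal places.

PS ≈ 0.327

p₁ = 0.362, p₀ = 0.0522.
Under exogeneity and monotonicity, PS = (p₁ − p₀) / (1 − p₀).
PS = (0.362 − 0.0522) / (1 − 0.0522) = 0.3098 / 0.9478 ≈ 0.3269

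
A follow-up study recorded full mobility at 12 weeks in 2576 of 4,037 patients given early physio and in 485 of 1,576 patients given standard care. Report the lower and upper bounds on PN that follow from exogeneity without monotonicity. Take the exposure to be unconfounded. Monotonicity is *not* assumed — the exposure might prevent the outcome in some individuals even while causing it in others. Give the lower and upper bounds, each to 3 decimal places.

p₁ = P(outcome | exposed) = 2576/4037 = 0.6381
p₀ = P(outcome | unexposed) = 485/1576 = 0.30774
Under exogeneity alone the bounds on PN are max{0,(p₁−p₀)/p₁} ≤ PN ≤ min{1,(1−p₀)/p₁}.
  lower = (p₁ − p₀)/p₁ = 0.33036 / 0.6381 ≈ 0.5177
  upper = min{1, (1 − p₀)/p₁} = 0.69226 / 0.6381 ≈ 1.0849 → capped at 1

0.518 ≤ PN ≤ 1.000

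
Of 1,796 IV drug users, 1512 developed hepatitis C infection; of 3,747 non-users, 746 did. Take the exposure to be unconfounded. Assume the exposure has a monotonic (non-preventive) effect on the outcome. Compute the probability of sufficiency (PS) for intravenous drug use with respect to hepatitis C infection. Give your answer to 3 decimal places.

p₁ = P(outcome | exposed) = 1512/1796 = 0.84187
p₀ = P(outcome | unexposed) = 746/3747 = 0.19909
Under exogeneity and monotonicity, PS = (p₁ − p₀) / (1 − p₀).
PS = (0.84187 − 0.19909) / (1 − 0.19909) = 0.64278 / 0.80091 ≈ 0.8026

PS ≈ 0.803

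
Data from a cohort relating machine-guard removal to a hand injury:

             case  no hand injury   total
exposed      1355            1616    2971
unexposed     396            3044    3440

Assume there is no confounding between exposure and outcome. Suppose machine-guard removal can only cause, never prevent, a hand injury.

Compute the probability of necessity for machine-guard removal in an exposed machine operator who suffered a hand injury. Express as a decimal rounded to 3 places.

p₁ = P(outcome | exposed) = 1355/2971 = 0.45608
p₀ = P(outcome | unexposed) = 396/3440 = 0.11512
Under exogeneity and monotonicity, PN = (p₁ − p₀)/p₁.
PN = (0.45608 − 0.11512) / 0.45608 ≈ 0.7476

PN ≈ 0.748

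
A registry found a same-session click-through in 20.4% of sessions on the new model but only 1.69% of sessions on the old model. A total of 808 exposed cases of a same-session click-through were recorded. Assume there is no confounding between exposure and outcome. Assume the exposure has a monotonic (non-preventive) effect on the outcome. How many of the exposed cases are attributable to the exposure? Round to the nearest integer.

about 741 cases

p₁ = 0.204, p₀ = 0.0169.
PN = (p₁ − p₀)/p₁ = (0.204 − 0.0169) / 0.204 ≈ 0.91716.
Attributable cases ≈ PN × (exposed cases) = 0.91716 × 808 ≈ 741.06.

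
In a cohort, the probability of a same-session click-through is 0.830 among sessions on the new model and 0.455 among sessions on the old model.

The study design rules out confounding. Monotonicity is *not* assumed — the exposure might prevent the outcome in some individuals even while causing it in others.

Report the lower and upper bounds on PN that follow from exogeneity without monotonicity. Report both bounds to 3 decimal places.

Let p₁ = 0.83, p₀ = 0.455.
Under exogeneity alone the bounds on PN are max{0,(p₁−p₀)/p₁} ≤ PN ≤ min{1,(1−p₀)/p₁}.
  lower = (p₁ − p₀)/p₁ = 0.375 / 0.83 ≈ 0.4518
  upper = min{1, (1 − p₀)/p₁} = 0.545 / 0.83 ≈ 0.6566

0.452 ≤ PN ≤ 0.657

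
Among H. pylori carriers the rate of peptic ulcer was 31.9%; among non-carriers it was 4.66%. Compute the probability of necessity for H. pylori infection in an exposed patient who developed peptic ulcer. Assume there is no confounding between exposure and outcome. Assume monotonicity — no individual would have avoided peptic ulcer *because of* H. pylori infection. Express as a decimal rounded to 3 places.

PN ≈ 0.854

p₁ = 0.319, p₀ = 0.0466.
Under exogeneity and monotonicity, PN = (p₁ − p₀) / p₁.
PN = (0.319 − 0.0466) / 0.319 = 0.2724 / 0.319 ≈ 0.8539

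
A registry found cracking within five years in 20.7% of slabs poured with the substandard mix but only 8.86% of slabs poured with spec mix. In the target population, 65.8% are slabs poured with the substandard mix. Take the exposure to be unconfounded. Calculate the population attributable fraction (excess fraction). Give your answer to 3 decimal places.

PAF ≈ 0.468

p₁ = 0.207, p₀ = 0.0886.
Overall risk P(Y=1) = π·p₁ + (1−π)·p₀ = 0.658×0.207 + 0.342×0.0886 = 0.16651.
Under exogeneity, PAF = [P(Y=1) − p₀] / P(Y=1).
PAF = (0.16651 − 0.0886) / 0.16651 ≈ 0.4679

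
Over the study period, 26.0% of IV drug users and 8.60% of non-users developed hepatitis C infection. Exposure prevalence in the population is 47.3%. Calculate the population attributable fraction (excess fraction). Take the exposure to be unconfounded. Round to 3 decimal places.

p₁ = 0.26, p₀ = 0.086.
Overall risk P(Y=1) = π·p₁ + (1−π)·p₀ = 0.473×0.26 + 0.527×0.086 = 0.1683.
Under exogeneity, PAF = [P(Y=1) − p₀] / P(Y=1).
PAF = (0.1683 − 0.086) / 0.1683 ≈ 0.4890

PAF ≈ 0.489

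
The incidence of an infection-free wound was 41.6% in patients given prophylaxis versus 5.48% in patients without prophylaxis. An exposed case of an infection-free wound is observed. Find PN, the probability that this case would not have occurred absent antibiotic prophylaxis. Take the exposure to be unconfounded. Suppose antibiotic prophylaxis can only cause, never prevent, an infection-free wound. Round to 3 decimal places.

PN ≈ 0.868

p₁ = 0.416, p₀ = 0.0548.
Under exogeneity and monotonicity, PN = (p₁ − p₀) / p₁.
PN = (0.416 − 0.0548) / 0.416 = 0.3612 / 0.416 ≈ 0.8683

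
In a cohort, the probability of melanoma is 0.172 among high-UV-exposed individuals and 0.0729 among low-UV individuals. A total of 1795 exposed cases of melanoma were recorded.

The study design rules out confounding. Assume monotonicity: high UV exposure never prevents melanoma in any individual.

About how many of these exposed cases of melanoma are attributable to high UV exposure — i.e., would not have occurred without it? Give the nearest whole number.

about 1034 cases

Let p₁ = 0.172, p₀ = 0.0729.
PN = (p₁ − p₀)/p₁ = (0.172 − 0.0729) / 0.172 ≈ 0.57616.
Attributable cases ≈ PN × (exposed cases) = 0.57616 × 1795 ≈ 1034.21.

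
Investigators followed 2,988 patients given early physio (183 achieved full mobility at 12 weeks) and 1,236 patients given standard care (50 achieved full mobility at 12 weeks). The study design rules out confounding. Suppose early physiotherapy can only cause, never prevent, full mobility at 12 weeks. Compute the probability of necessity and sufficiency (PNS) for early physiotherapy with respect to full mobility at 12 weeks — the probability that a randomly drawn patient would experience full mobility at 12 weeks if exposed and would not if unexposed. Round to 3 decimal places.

PNS ≈ 0.021

p₁ = P(outcome | exposed) = 183/2988 = 0.061245
p₀ = P(outcome | unexposed) = 50/1236 = 0.040453
Under exogeneity and monotonicity, PNS = p₁ − p₀.
PNS = 0.061245 − 0.040453 = 0.020792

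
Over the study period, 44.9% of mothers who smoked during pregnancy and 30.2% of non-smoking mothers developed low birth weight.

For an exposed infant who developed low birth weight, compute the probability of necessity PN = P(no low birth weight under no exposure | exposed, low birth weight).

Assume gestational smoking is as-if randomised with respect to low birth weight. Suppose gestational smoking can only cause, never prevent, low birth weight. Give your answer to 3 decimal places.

p₁ = 0.449, p₀ = 0.302.
Under exogeneity and monotonicity, PN = (p₁ − p₀) / p₁.
PN = (0.449 − 0.302) / 0.449 = 0.147 / 0.449 ≈ 0.3274

PN ≈ 0.327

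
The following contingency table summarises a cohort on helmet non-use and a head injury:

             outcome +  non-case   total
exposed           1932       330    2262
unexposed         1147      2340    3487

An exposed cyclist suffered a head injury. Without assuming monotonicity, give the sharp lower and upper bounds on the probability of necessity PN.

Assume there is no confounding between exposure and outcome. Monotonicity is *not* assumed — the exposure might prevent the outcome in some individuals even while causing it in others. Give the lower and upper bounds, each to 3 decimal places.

0.615 ≤ PN ≤ 0.786

p₁ = P(outcome | exposed) = 1932/2262 = 0.85411
p₀ = P(outcome | unexposed) = 1147/3487 = 0.32894
Under exogeneity alone the bounds on PN are max{0,(p₁−p₀)/p₁} ≤ PN ≤ min{1,(1−p₀)/p₁}.
  lower = (p₁ − p₀)/p₁ = 0.52518 / 0.85411 ≈ 0.6149
  upper = min{1, (1 − p₀)/p₁} = 0.67106 / 0.85411 ≈ 0.7857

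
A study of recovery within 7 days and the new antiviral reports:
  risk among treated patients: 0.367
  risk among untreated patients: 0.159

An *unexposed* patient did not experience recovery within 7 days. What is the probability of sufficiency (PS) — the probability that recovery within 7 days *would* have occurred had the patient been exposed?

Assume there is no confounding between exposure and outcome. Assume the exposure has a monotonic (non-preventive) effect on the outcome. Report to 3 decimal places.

PS ≈ 0.247

Let p₁ = 0.367, p₀ = 0.159.
Under exogeneity and monotonicity, PS = (p₁ − p₀) / (1 − p₀).
PS = (0.367 − 0.159) / (1 − 0.159) = 0.208 / 0.841 ≈ 0.2473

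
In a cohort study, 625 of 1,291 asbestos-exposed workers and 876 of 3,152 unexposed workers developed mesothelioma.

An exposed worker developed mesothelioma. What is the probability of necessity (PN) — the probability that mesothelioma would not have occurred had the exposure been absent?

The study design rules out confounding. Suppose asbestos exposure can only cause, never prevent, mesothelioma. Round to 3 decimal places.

PN ≈ 0.426

p₁ = P(outcome | exposed) = 625/1291 = 0.48412
p₀ = P(outcome | unexposed) = 876/3152 = 0.27792
Under exogeneity and monotonicity, PN = (p₁ − p₀) / p₁.
PN = (0.48412 − 0.27792) / 0.48412 = 0.2062 / 0.48412 ≈ 0.4259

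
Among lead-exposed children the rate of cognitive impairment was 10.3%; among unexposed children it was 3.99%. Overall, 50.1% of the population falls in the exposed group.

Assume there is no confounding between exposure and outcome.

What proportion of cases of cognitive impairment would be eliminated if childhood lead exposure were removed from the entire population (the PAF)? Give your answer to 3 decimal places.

p₁ = 0.103, p₀ = 0.0399.
Overall risk P(Y=1) = π·p₁ + (1−π)·p₀ = 0.501×0.103 + 0.499×0.0399 = 0.071513.
Under exogeneity, PAF = [P(Y=1) − p₀] / P(Y=1).
PAF = (0.071513 − 0.0399) / 0.071513 ≈ 0.4421

PAF ≈ 0.442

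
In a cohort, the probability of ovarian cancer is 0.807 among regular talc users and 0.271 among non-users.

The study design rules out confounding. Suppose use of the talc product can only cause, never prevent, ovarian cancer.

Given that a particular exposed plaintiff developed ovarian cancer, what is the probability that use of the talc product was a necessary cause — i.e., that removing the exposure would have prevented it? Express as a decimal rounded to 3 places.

Let p₁ = 0.807, p₀ = 0.271.
Under exogeneity and monotonicity, PN = (p₁ − p₀) / p₁.
PN = (0.807 − 0.271) / 0.807 = 0.536 / 0.807 ≈ 0.6642

PN ≈ 0.664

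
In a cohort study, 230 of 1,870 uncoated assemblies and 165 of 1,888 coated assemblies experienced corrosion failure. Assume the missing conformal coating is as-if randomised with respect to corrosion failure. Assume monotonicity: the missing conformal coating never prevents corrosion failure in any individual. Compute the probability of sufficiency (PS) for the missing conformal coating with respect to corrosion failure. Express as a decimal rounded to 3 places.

PS ≈ 0.039

p₁ = P(outcome | exposed) = 230/1870 = 0.12299
p₀ = P(outcome | unexposed) = 165/1888 = 0.087394
Under exogeneity and monotonicity, PS = (p₁ − p₀) / (1 − p₀).
PS = (0.12299 − 0.087394) / (1 − 0.087394) = 0.035601 / 0.91261 ≈ 0.0390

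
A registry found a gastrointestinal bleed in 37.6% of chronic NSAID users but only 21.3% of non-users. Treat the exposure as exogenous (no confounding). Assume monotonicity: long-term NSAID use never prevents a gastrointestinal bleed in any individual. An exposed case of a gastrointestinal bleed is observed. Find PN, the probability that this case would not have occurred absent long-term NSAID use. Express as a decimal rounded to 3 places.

p₁ = 0.376, p₀ = 0.213.
Under exogeneity and monotonicity, PN = (p₁ − p₀) / p₁.
PN = (0.376 − 0.213) / 0.376 = 0.163 / 0.376 ≈ 0.4335

PN ≈ 0.434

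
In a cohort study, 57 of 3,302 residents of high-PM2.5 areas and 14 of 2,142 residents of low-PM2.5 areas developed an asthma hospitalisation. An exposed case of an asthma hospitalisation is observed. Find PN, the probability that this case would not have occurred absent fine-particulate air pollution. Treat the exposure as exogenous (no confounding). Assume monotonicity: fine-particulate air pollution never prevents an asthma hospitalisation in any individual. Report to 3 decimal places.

PN ≈ 0.621

p₁ = P(outcome | exposed) = 57/3302 = 0.017262
p₀ = P(outcome | unexposed) = 14/2142 = 0.0065359
Under exogeneity and monotonicity, PN = (p₁ − p₀) / p₁.
PN = (0.017262 − 0.0065359) / 0.017262 = 0.010726 / 0.017262 ≈ 0.6214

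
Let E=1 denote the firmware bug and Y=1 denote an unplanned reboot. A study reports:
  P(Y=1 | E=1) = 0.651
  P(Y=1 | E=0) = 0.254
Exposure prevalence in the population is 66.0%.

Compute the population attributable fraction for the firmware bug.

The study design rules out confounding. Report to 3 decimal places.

Let p₁ = 0.651, p₀ = 0.254.
Overall risk P(Y=1) = π·p₁ + (1−π)·p₀ = 0.66×0.651 + 0.34×0.254 = 0.51602.
Under exogeneity, PAF = [P(Y=1) − p₀] / P(Y=1).
PAF = (0.51602 − 0.254) / 0.51602 ≈ 0.5078

PAF ≈ 0.508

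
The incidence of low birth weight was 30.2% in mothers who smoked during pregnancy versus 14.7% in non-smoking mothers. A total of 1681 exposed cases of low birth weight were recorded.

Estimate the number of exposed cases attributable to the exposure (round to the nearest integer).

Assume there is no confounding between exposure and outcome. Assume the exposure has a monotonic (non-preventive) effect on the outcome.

about 863 cases

p₁ = 0.302, p₀ = 0.147.
PN = (p₁ − p₀)/p₁ = (0.302 − 0.147) / 0.302 ≈ 0.51325.
Attributable cases ≈ PN × (exposed cases) = 0.51325 × 1681 ≈ 862.76.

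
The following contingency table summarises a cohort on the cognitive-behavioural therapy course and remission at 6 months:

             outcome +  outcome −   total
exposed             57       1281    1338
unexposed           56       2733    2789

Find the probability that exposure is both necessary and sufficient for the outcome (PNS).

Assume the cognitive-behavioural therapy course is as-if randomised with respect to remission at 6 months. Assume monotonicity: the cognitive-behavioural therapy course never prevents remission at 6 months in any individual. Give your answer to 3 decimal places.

PNS ≈ 0.023

p₁ = P(outcome | exposed) = 57/1338 = 0.042601
p₀ = P(outcome | unexposed) = 56/2789 = 0.020079
Under exogeneity and monotonicity, PNS = p₁ − p₀.
PNS = 0.042601 − 0.020079 = 0.022522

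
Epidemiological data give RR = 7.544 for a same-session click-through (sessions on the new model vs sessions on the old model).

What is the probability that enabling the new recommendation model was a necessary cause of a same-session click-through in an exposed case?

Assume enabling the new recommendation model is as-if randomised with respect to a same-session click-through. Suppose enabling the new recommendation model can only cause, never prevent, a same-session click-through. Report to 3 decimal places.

PN ≈ 0.867

Under exogeneity and monotonicity, PN = (RR − 1) / RR = 1 − 1/RR.
PN = (7.544 − 1) / 7.544 = 6.544 / 7.544 ≈ 0.8674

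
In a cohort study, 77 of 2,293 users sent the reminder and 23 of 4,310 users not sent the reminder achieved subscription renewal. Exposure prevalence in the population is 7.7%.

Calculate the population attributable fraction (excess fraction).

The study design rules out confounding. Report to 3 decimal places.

PAF ≈ 0.290

p₁ = P(outcome | exposed) = 77/2293 = 0.03358
p₀ = P(outcome | unexposed) = 23/4310 = 0.0053364
Overall risk P(Y=1) = π·p₁ + (1−π)·p₀ = 0.077×0.03358 + 0.923×0.0053364 = 0.0075112.
Under exogeneity, PAF = [P(Y=1) − p₀] / P(Y=1).
PAF = (0.0075112 − 0.0053364) / 0.0075112 ≈ 0.2895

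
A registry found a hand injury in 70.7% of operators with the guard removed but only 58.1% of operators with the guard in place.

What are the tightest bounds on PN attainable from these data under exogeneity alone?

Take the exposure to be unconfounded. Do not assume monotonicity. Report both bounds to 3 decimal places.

0.178 ≤ PN ≤ 0.593

p₁ = 0.707, p₀ = 0.581.
Under exogeneity alone the bounds on PN are max{0,(p₁−p₀)/p₁} ≤ PN ≤ min{1,(1−p₀)/p₁}.
  lower = (p₁ − p₀)/p₁ = 0.126 / 0.707 ≈ 0.1782
  upper = min{1, (1 − p₀)/p₁} = 0.419 / 0.707 ≈ 0.5926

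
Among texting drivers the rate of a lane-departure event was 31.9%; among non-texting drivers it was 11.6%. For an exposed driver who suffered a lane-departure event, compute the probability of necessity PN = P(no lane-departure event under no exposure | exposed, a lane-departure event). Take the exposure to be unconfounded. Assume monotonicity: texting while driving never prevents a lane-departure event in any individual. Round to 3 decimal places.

PN ≈ 0.636

p₁ = 0.319, p₀ = 0.116.
Under exogeneity and monotonicity, PN = (p₁ − p₀) / p₁.
PN = (0.319 − 0.116) / 0.319 = 0.203 / 0.319 ≈ 0.6364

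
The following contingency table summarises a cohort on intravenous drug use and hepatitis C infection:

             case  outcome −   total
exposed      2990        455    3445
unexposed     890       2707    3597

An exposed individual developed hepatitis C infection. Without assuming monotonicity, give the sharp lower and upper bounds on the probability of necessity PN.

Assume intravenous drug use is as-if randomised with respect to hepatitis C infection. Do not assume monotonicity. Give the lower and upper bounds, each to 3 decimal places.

0.715 ≤ PN ≤ 0.867

p₁ = P(outcome | exposed) = 2990/3445 = 0.86792
p₀ = P(outcome | unexposed) = 890/3597 = 0.24743
Under exogeneity alone the bounds on PN are max{0,(p₁−p₀)/p₁} ≤ PN ≤ min{1,(1−p₀)/p₁}.
  lower = (p₁ − p₀)/p₁ = 0.6205 / 0.86792 ≈ 0.7149
  upper = min{1, (1 − p₀)/p₁} = 0.75257 / 0.86792 ≈ 0.8671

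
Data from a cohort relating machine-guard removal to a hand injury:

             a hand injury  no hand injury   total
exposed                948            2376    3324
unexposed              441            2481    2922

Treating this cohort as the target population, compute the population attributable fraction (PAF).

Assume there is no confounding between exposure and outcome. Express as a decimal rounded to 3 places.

p₁ = P(outcome | exposed) = 948/3324 = 0.2852
p₀ = P(outcome | unexposed) = 441/2922 = 0.15092
Exposure prevalence π = 3324/6246 = 0.53218; overall risk P(Y=1) = 0.22238.
Under exogeneity, PAF = [P(Y=1) − p₀]/P(Y=1).
PAF = (0.22238 − 0.15092) / 0.22238 ≈ 0.3213

PAF ≈ 0.321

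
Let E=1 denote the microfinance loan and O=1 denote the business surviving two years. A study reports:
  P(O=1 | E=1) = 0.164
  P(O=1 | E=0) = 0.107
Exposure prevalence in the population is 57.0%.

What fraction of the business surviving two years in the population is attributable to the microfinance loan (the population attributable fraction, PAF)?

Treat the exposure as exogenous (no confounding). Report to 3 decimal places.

Let p₁ = 0.164, p₀ = 0.107.
Overall risk P(Y=1) = π·p₁ + (1−π)·p₀ = 0.57×0.164 + 0.43×0.107 = 0.13949.
Under exogeneity, PAF = [P(Y=1) − p₀] / P(Y=1).
PAF = (0.13949 − 0.107) / 0.13949 ≈ 0.2329

PAF ≈ 0.233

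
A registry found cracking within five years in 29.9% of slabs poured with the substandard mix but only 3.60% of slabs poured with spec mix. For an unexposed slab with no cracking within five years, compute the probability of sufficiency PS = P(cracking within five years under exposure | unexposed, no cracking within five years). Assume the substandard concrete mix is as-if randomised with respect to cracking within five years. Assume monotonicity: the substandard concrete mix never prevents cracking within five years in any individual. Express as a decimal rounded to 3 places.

PS ≈ 0.273

p₁ = 0.299, p₀ = 0.036.
Under exogeneity and monotonicity, PS = (p₁ − p₀) / (1 − p₀).
PS = (0.299 − 0.036) / (1 − 0.036) = 0.263 / 0.964 ≈ 0.2728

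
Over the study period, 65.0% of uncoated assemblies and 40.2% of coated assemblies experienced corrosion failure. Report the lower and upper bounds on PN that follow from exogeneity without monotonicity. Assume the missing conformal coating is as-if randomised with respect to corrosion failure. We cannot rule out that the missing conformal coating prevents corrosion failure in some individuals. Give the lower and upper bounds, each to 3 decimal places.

p₁ = 0.65, p₀ = 0.402.
Under exogeneity alone the bounds on PN are max{0,(p₁−p₀)/p₁} ≤ PN ≤ min{1,(1−p₀)/p₁}.
  lower = (p₁ − p₀)/p₁ = 0.248 / 0.65 ≈ 0.3815
  upper = min{1, (1 − p₀)/p₁} = 0.598 / 0.65 ≈ 0.9200

0.382 ≤ PN ≤ 0.920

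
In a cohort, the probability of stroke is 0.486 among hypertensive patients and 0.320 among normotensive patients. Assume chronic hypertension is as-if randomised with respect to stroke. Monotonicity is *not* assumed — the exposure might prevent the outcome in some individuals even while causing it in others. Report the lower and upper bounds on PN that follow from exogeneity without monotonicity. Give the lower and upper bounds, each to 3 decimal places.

0.342 ≤ PN ≤ 1.000

Let p₁ = 0.486, p₀ = 0.32.
Under exogeneity alone the bounds on PN are max{0,(p₁−p₀)/p₁} ≤ PN ≤ min{1,(1−p₀)/p₁}.
  lower = (p₁ − p₀)/p₁ = 0.166 / 0.486 ≈ 0.3416
  upper = min{1, (1 − p₀)/p₁} = 0.68 / 0.486 ≈ 1.3992 → capped at 1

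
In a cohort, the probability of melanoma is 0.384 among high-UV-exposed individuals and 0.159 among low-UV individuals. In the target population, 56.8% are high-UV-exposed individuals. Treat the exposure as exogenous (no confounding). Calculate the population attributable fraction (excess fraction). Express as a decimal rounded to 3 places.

PAF ≈ 0.446

Let p₁ = 0.384, p₀ = 0.159.
Overall risk P(Y=1) = π·p₁ + (1−π)·p₀ = 0.568×0.384 + 0.432×0.159 = 0.2868.
Under exogeneity, PAF = [P(Y=1) − p₀] / P(Y=1).
PAF = (0.2868 − 0.159) / 0.2868 ≈ 0.4456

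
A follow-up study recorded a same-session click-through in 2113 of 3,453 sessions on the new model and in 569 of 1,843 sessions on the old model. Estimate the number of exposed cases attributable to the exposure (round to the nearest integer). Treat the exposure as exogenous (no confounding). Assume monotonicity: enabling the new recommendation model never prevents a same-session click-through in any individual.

p₁ = P(outcome | exposed) = 2113/3453 = 0.61193
p₀ = P(outcome | unexposed) = 569/1843 = 0.30874
PN = (p₁ − p₀)/p₁ = (0.61193 − 0.30874) / 0.61193 ≈ 0.49547.
Attributable cases ≈ PN × (exposed cases) = 0.49547 × 2113 ≈ 1046.94.

about 1047 cases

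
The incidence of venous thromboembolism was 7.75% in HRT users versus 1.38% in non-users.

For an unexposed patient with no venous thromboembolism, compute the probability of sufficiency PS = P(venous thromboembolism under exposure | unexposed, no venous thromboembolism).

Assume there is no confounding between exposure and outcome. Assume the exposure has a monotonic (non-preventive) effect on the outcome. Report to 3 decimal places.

PS ≈ 0.065

p₁ = 0.0775, p₀ = 0.0138.
Under exogeneity and monotonicity, PS = (p₁ − p₀) / (1 − p₀).
PS = (0.0775 − 0.0138) / (1 − 0.0138) = 0.0637 / 0.9862 ≈ 0.0646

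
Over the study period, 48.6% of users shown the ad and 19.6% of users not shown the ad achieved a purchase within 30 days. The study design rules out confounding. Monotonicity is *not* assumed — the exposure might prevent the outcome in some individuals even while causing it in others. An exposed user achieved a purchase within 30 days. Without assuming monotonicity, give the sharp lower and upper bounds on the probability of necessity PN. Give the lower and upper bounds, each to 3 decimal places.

0.597 ≤ PN ≤ 1.000

p₁ = 0.486, p₀ = 0.196.
Under exogeneity alone the bounds on PN are max{0,(p₁−p₀)/p₁} ≤ PN ≤ min{1,(1−p₀)/p₁}.
  lower = (p₁ − p₀)/p₁ = 0.29 / 0.486 ≈ 0.5967
  upper = min{1, (1 − p₀)/p₁} = 0.804 / 0.486 ≈ 1.6543 → capped at 1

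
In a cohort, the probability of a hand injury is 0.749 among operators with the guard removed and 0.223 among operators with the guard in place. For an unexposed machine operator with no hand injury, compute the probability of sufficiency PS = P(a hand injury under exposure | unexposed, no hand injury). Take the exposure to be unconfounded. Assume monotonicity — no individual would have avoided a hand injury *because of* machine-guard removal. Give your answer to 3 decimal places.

PS ≈ 0.677

Let p₁ = 0.749, p₀ = 0.223.
Under exogeneity and monotonicity, PS = (p₁ − p₀) / (1 − p₀).
PS = (0.749 − 0.223) / (1 − 0.223) = 0.526 / 0.777 ≈ 0.6770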